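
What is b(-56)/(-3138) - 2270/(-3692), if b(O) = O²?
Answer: -1113713/2896374 ≈ -0.38452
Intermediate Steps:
b(-56)/(-3138) - 2270/(-3692) = (-56)²/(-3138) - 2270/(-3692) = 3136*(-1/3138) - 2270*(-1/3692) = -1568/1569 + 1135/1846 = -1113713/2896374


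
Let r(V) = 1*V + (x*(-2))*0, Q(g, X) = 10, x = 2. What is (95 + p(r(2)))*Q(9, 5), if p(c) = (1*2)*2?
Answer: 990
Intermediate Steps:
r(V) = V (r(V) = 1*V + (2*(-2))*0 = V - 4*0 = V + 0 = V)
p(c) = 4 (p(c) = 2*2 = 4)
(95 + p(r(2)))*Q(9, 5) = (95 + 4)*10 = 99*10 = 990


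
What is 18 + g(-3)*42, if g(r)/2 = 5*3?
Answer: 1278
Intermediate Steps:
g(r) = 30 (g(r) = 2*(5*3) = 2*15 = 30)
18 + g(-3)*42 = 18 + 30*42 = 18 + 1260 = 1278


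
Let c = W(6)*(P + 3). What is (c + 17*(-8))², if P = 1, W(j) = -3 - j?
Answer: 29584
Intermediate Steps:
c = -36 (c = (-3 - 1*6)*(1 + 3) = (-3 - 6)*4 = -9*4 = -36)
(c + 17*(-8))² = (-36 + 17*(-8))² = (-36 - 136)² = (-172)² = 29584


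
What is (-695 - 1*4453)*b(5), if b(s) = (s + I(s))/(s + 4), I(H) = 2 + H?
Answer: -6864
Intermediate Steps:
b(s) = (2 + 2*s)/(4 + s) (b(s) = (s + (2 + s))/(s + 4) = (2 + 2*s)/(4 + s))
(-695 - 1*4453)*b(5) = (-695 - 1*4453)*(2*(1 + 5)/(4 + 5)) = (-695 - 4453)*(2*6/9) = -10296*6/9 = -5148*4/3 = -6864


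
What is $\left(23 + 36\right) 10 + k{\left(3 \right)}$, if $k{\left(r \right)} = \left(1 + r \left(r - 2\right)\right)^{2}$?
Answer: $606$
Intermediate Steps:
$k{\left(r \right)} = \left(1 + r \left(-2 + r\right)\right)^{2}$
$\left(23 + 36\right) 10 + k{\left(3 \right)} = \left(23 + 36\right) 10 + \left(1 + 3^{2} - 6\right)^{2} = 59 \cdot 10 + \left(1 + 9 - 6\right)^{2} = 590 + 4^{2} = 590 + 16 = 606$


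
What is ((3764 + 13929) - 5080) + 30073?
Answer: 42686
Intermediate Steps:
((3764 + 13929) - 5080) + 30073 = (17693 - 5080) + 30073 = 12613 + 30073 = 42686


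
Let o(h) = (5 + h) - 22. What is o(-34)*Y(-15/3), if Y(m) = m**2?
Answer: -1275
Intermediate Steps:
o(h) = -17 + h
o(-34)*Y(-15/3) = (-17 - 34)*(-15/3)**2 = -51*(-15*1/3)**2 = -51*(-5)**2 = -51*25 = -1275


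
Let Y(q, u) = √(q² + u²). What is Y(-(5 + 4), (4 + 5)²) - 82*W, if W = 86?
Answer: -7052 + 9*√82 ≈ -6970.5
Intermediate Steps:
Y(-(5 + 4), (4 + 5)²) - 82*W = √((-(5 + 4))² + ((4 + 5)²)²) - 82*86 = √((-1*9)² + (9²)²) - 7052 = √((-9)² + 81²) - 7052 = √(81 + 6561) - 7052 = √6642 - 7052 = 9*√82 - 7052 = -7052 + 9*√82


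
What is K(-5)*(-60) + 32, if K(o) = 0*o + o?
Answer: 332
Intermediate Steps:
K(o) = o (K(o) = 0 + o = o)
K(-5)*(-60) + 32 = -5*(-60) + 32 = 300 + 32 = 332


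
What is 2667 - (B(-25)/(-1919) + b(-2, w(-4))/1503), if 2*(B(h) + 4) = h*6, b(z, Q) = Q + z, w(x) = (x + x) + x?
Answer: 7692221548/2884257 ≈ 2667.0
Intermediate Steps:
w(x) = 3*x (w(x) = 2*x + x = 3*x)
B(h) = -4 + 3*h (B(h) = -4 + (h*6)/2 = -4 + (6*h)/2 = -4 + 3*h)
2667 - (B(-25)/(-1919) + b(-2, w(-4))/1503) = 2667 - ((-4 + 3*(-25))/(-1919) + (3*(-4) - 2)/1503) = 2667 - ((-4 - 75)*(-1/1919) + (-12 - 2)*(1/1503)) = 2667 - (-79*(-1/1919) - 14*1/1503) = 2667 - (79/1919 - 14/1503) = 2667 - 1*91871/2884257 = 2667 - 91871/2884257 = 7692221548/2884257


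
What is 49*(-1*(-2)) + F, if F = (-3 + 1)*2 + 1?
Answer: 95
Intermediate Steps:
F = -3 (F = -2*2 + 1 = -4 + 1 = -3)
49*(-1*(-2)) + F = 49*(-1*(-2)) - 3 = 49*2 - 3 = 98 - 3 = 95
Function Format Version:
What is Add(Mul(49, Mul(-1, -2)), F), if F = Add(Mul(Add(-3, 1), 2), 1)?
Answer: 95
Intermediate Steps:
F = -3 (F = Add(Mul(-2, 2), 1) = Add(-4, 1) = -3)
Add(Mul(49, Mul(-1, -2)), F) = Add(Mul(49, Mul(-1, -2)), -3) = Add(Mul(49, 2), -3) = Add(98, -3) = 95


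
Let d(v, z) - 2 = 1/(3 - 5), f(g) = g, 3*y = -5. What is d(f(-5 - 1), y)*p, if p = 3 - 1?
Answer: 3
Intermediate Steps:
y = -5/3 (y = (⅓)*(-5) = -5/3 ≈ -1.6667)
p = 2
d(v, z) = 3/2 (d(v, z) = 2 + 1/(3 - 5) = 2 + 1/(-2) = 2 - ½ = 3/2)
d(f(-5 - 1), y)*p = (3/2)*2 = 3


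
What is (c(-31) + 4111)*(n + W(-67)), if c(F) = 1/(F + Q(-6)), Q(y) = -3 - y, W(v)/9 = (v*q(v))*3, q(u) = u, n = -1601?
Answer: 983359101/2 ≈ 4.9168e+8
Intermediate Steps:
W(v) = 27*v² (W(v) = 9*((v*v)*3) = 9*(v²*3) = 9*(3*v²) = 27*v²)
c(F) = 1/(3 + F) (c(F) = 1/(F + (-3 - 1*(-6))) = 1/(F + (-3 + 6)) = 1/(F + 3) = 1/(3 + F))
(c(-31) + 4111)*(n + W(-67)) = (1/(3 - 31) + 4111)*(-1601 + 27*(-67)²) = (1/(-28) + 4111)*(-1601 + 27*4489) = (-1/28 + 4111)*(-1601 + 121203) = (115107/28)*119602 = 983359101/2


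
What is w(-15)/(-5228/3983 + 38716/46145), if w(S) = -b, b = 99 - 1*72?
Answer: 4962479445/87040232 ≈ 57.014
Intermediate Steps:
b = 27 (b = 99 - 72 = 27)
w(S) = -27 (w(S) = -1*27 = -27)
w(-15)/(-5228/3983 + 38716/46145) = -27/(-5228/3983 + 38716/46145) = -27/(-87040232/183795535) = -27*(-183795535/87040232) = 4962479445/87040232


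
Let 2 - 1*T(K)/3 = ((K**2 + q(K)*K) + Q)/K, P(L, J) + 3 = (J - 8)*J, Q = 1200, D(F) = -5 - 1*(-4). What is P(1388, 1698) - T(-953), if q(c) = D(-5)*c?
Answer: 2734735683/953 ≈ 2.8696e+6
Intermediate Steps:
D(F) = -1 (D(F) = -5 + 4 = -1)
q(c) = -c
P(L, J) = -3 + J*(-8 + J) (P(L, J) = -3 + (J - 8)*J = -3 + (-8 + J)*J = -3 + J*(-8 + J))
T(K) = 6 - 3600/K (T(K) = 6 - 3*((K**2 + (-K)*K) + 1200)/K = 6 - 3*((K**2 - K**2) + 1200)/K = 6 - 3*(0 + 1200)/K = 6 - 3600/K)
P(1388, 1698) - T(-953) = (-3 + 1698**2 - 8*1698) - (6 - 3600/(-953)) = (-3 + 2883204 - 13584) - (6 - 3600*(-1/953)) = 2869617 - (6 + 3600/953) = 2869617 - 1*9318/953 = 2869617 - 9318/953 = 2734735683/953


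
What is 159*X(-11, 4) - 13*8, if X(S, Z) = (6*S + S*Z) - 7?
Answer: -18707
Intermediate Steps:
X(S, Z) = -7 + 6*S + S*Z
159*X(-11, 4) - 13*8 = 159*(-7 + 6*(-11) - 11*4) - 13*8 = 159*(-7 - 66 - 44) - 104 = 159*(-117) - 104 = -18603 - 104 = -18707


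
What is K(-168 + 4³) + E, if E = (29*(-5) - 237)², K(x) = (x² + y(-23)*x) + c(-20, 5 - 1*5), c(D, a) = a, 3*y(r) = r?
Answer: 472612/3 ≈ 1.5754e+5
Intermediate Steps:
y(r) = r/3
K(x) = x² - 23*x/3 (K(x) = (x² + ((⅓)*(-23))*x) + (5 - 1*5) = (x² - 23*x/3) + (5 - 5) = (x² - 23*x/3) + 0 = x² - 23*x/3)
E = 145924 (E = (-145 - 237)² = (-382)² = 145924)
K(-168 + 4³) + E = (-168 + 4³)*(-23 + 3*(-168 + 4³))/3 + 145924 = (-168 + 64)*(-23 + 3*(-168 + 64))/3 + 145924 = (⅓)*(-104)*(-23 + 3*(-104)) + 145924 = (⅓)*(-104)*(-23 - 312) + 145924 = (⅓)*(-104)*(-335) + 145924 = 34840/3 + 145924 = 472612/3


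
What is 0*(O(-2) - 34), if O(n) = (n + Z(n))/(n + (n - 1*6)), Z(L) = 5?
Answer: 0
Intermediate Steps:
O(n) = (5 + n)/(-6 + 2*n) (O(n) = (n + 5)/(n + (n - 1*6)) = (5 + n)/(n + (n - 6)) = (5 + n)/(n + (-6 + n)) = (5 + n)/(-6 + 2*n))
0*(O(-2) - 34) = 0*((5 - 2)/(2*(-3 - 2)) - 34) = 0*((½)*3/(-5) - 34) = 0*((½)*(-⅕)*3 - 34) = 0*(-3/10 - 34) = 0*(-343/10) = 0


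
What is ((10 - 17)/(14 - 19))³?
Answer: 343/125 ≈ 2.7440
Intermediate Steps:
((10 - 17)/(14 - 19))³ = (-7/(-5))³ = (-7*(-⅕))³ = (7/5)³ = 343/125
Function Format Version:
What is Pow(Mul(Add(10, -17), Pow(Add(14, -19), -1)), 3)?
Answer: Rational(343, 125) ≈ 2.7440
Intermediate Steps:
Pow(Mul(Add(10, -17), Pow(Add(14, -19), -1)), 3) = Pow(Mul(-7, Pow(-5, -1)), 3) = Pow(Mul(-7, Rational(-1, 5)), 3) = Pow(Rational(7, 5), 3) = Rational(343, 125)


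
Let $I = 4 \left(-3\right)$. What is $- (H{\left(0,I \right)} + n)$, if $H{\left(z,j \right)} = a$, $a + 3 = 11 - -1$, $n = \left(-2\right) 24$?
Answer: $39$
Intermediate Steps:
$I = -12$
$n = -48$
$a = 9$ ($a = -3 + \left(11 - -1\right) = -3 + \left(11 + 1\right) = -3 + 12 = 9$)
$H{\left(z,j \right)} = 9$
$- (H{\left(0,I \right)} + n) = - (9 - 48) = \left(-1\right) \left(-39\right) = 39$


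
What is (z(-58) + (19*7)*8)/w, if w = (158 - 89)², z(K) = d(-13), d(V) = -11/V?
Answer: 13843/61893 ≈ 0.22366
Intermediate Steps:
z(K) = 11/13 (z(K) = -11/(-13) = -11*(-1/13) = 11/13)
w = 4761 (w = 69² = 4761)
(z(-58) + (19*7)*8)/w = (11/13 + (19*7)*8)/4761 = (11/13 + 133*8)*(1/4761) = (11/13 + 1064)*(1/4761) = (13843/13)*(1/4761) = 13843/61893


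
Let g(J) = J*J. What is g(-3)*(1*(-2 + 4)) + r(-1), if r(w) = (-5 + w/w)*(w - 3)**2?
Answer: -46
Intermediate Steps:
g(J) = J**2
r(w) = -4*(-3 + w)**2 (r(w) = (-5 + 1)*(-3 + w)**2 = -4*(-3 + w)**2)
g(-3)*(1*(-2 + 4)) + r(-1) = (-3)**2*(1*(-2 + 4)) - 4*(-3 - 1)**2 = 9*(1*2) - 4*(-4)**2 = 9*2 - 4*16 = 18 - 64 = -46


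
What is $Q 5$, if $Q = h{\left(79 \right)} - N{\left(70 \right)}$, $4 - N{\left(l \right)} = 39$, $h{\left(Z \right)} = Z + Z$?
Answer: $965$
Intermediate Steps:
$h{\left(Z \right)} = 2 Z$
$N{\left(l \right)} = -35$ ($N{\left(l \right)} = 4 - 39 = -35$)
$Q = 193$ ($Q = 2 \cdot 79 - -35 = 158 + 35 = 193$)
$Q 5 = 193 \cdot 5 = 965$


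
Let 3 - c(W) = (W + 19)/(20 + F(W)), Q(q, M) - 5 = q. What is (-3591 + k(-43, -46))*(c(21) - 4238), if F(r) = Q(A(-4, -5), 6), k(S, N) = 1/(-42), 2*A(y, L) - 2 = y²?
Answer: 3620506115/238 ≈ 1.5212e+7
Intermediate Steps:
A(y, L) = 1 + y²/2
k(S, N) = -1/42
Q(q, M) = 5 + q
F(r) = 14 (F(r) = 5 + (1 + (½)*(-4)²) = 5 + (1 + (½)*16) = 5 + (1 + 8) = 5 + 9 = 14)
c(W) = 83/34 - W/34 (c(W) = 3 - (W + 19)/(20 + 14) = 3 - (19 + W)/34 = 3 - (19/34 + W/34) = 3 + (-19/34 - W/34) = 83/34 - W/34)
(-3591 + k(-43, -46))*(c(21) - 4238) = (-3591 - 1/42)*((83/34 - 1/34*21) - 4238) = -150823*((83/34 - 21/34) - 4238)/42 = -150823*(31/17 - 4238)/42 = -150823/42*(-72015/17) = 3620506115/238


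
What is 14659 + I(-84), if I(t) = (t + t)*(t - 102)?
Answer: 45907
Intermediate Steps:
I(t) = 2*t*(-102 + t) (I(t) = (2*t)*(-102 + t) = 2*t*(-102 + t))
14659 + I(-84) = 14659 + 2*(-84)*(-102 - 84) = 14659 + 2*(-84)*(-186) = 14659 + 31248 = 45907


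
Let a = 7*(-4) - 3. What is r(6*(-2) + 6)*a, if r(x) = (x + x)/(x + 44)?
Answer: 186/19 ≈ 9.7895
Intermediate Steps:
a = -31 (a = -28 - 3 = -31)
r(x) = 2*x/(44 + x) (r(x) = (2*x)/(44 + x) = 2*x/(44 + x))
r(6*(-2) + 6)*a = (2*(6*(-2) + 6)/(44 + (6*(-2) + 6)))*(-31) = (2*(-12 + 6)/(44 + (-12 + 6)))*(-31) = (2*(-6)/(44 - 6))*(-31) = (2*(-6)/38)*(-31) = (2*(-6)*(1/38))*(-31) = -6/19*(-31) = 186/19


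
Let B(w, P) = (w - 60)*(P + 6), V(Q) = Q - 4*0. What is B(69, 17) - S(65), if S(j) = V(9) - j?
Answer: 263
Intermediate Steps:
V(Q) = Q (V(Q) = Q + 0 = Q)
B(w, P) = (-60 + w)*(6 + P)
S(j) = 9 - j
B(69, 17) - S(65) = (-360 - 60*17 + 6*69 + 17*69) - (9 - 1*65) = (-360 - 1020 + 414 + 1173) - (9 - 65) = 207 - 1*(-56) = 207 + 56 = 263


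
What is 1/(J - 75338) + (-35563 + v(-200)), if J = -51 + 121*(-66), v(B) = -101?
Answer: -2973486001/83375 ≈ -35664.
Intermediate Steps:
J = -8037 (J = -51 - 7986 = -8037)
1/(J - 75338) + (-35563 + v(-200)) = 1/(-8037 - 75338) + (-35563 - 101) = 1/(-83375) - 35664 = -1/83375 - 35664 = -2973486001/83375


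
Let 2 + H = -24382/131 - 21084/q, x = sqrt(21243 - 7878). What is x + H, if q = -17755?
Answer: -434792216/2325905 + 9*sqrt(165) ≈ -71.328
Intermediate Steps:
x = 9*sqrt(165) (x = sqrt(13365) = 9*sqrt(165) ≈ 115.61)
H = -434792216/2325905 (H = -2 + (-24382/131 - 21084/(-17755)) = -2 + (-24382*1/131 - 21084*(-1/17755)) = -2 + (-24382/131 + 21084/17755) = -2 - 430140406/2325905 = -434792216/2325905 ≈ -186.93)
x + H = 9*sqrt(165) - 434792216/2325905 = -434792216/2325905 + 9*sqrt(165)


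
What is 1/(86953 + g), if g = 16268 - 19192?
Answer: 1/84029 ≈ 1.1901e-5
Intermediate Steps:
g = -2924
1/(86953 + g) = 1/(86953 - 2924) = 1/84029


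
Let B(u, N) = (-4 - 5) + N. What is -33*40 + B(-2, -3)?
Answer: -1332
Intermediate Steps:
B(u, N) = -9 + N
-33*40 + B(-2, -3) = -33*40 + (-9 - 3) = -1320 - 12 = -1332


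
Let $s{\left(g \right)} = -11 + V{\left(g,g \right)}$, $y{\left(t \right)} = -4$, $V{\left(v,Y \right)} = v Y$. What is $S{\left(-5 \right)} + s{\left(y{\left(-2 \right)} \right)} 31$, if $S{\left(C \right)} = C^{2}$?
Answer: $180$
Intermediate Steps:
$V{\left(v,Y \right)} = Y v$
$s{\left(g \right)} = -11 + g^{2}$ ($s{\left(g \right)} = -11 + g g = -11 + g^{2}$)
$S{\left(-5 \right)} + s{\left(y{\left(-2 \right)} \right)} 31 = \left(-5\right)^{2} + \left(-11 + \left(-4\right)^{2}\right) 31 = 25 + \left(-11 + 16\right) 31 = 25 + 5 \cdot 31 = 25 + 155 = 180$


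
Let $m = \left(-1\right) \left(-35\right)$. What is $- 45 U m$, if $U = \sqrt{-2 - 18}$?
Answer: $- 3150 i \sqrt{5} \approx - 7043.6 i$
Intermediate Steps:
$U = 2 i \sqrt{5}$ ($U = \sqrt{-20} = 2 i \sqrt{5} \approx 4.4721 i$)
$m = 35$
$- 45 U m = - 45 \cdot 2 i \sqrt{5} \cdot 35 = - 90 i \sqrt{5} \cdot 35 = - 3150 i \sqrt{5}$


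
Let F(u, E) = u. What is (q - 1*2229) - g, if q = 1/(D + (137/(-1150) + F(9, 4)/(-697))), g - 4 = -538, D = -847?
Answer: -1150937479405/679018689 ≈ -1695.0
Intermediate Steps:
g = -534 (g = 4 - 538 = -534)
q = -801550/679018689 (q = 1/(-847 + (137/(-1150) + 9/(-697))) = 1/(-847 + (137*(-1/1150) + 9*(-1/697))) = 1/(-847 + (-137/1150 - 9/697)) = 1/(-847 - 105839/801550) = 1/(-679018689/801550) = -801550/679018689 ≈ -0.0011805)
(q - 1*2229) - g = (-801550/679018689 - 1*2229) - 1*(-534) = (-801550/679018689 - 2229) + 534 = -1513533459331/679018689 + 534 = -1150937479405/679018689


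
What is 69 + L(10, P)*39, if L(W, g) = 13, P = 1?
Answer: 576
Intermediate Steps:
69 + L(10, P)*39 = 69 + 13*39 = 69 + 507 = 576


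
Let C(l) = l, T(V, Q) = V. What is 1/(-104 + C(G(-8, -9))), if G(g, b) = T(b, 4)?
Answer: -1/113 ≈ -0.0088496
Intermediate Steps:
G(g, b) = b
1/(-104 + C(G(-8, -9))) = 1/(-104 - 9) = 1/(-113) = -1/113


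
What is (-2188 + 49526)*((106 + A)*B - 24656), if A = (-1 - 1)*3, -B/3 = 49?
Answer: -1863034328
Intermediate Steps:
B = -147 (B = -3*49 = -147)
A = -6 (A = -2*3 = -6)
(-2188 + 49526)*((106 + A)*B - 24656) = (-2188 + 49526)*((106 - 6)*(-147) - 24656) = 47338*(100*(-147) - 24656) = 47338*(-14700 - 24656) = 47338*(-39356) = -1863034328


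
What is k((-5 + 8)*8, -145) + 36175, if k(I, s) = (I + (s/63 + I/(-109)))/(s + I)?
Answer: 30057913234/830907 ≈ 36175.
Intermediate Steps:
k(I, s) = (s/63 + 108*I/109)/(I + s) (k(I, s) = (I + (s*(1/63) + I*(-1/109)))/(I + s) = (I + (s/63 - I/109))/(I + s) = (I + (-I/109 + s/63))/(I + s) = (s/63 + 108*I/109)/(I + s))
k((-5 + 8)*8, -145) + 36175 = ((1/63)*(-145) + 108*((-5 + 8)*8)/109)/((-5 + 8)*8 - 145) + 36175 = (-145/63 + 108*(3*8)/109)/(3*8 - 145) + 36175 = (-145/63 + (108/109)*24)/(24 - 145) + 36175 = (-145/63 + 2592/109)/(-121) + 36175 = -1/121*147491/6867 + 36175 = -147491/830907 + 36175 = 30057913234/830907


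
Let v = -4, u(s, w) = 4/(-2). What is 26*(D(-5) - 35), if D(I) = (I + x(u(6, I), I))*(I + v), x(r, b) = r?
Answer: 728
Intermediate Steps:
u(s, w) = -2 (u(s, w) = 4*(-1/2) = -2)
D(I) = (-4 + I)*(-2 + I) (D(I) = (I - 2)*(I - 4) = (-2 + I)*(-4 + I) = (-4 + I)*(-2 + I))
26*(D(-5) - 35) = 26*((8 + (-5)**2 - 6*(-5)) - 35) = 26*((8 + 25 + 30) - 35) = 26*(63 - 35) = 26*28 = 728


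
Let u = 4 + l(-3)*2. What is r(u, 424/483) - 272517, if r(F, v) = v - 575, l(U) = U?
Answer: -131903012/483 ≈ -2.7309e+5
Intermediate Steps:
u = -2 (u = 4 - 3*2 = 4 - 6 = -2)
r(F, v) = -575 + v
r(u, 424/483) - 272517 = (-575 + 424/483) - 272517 = -277301/483 - 272517 = -131903012/483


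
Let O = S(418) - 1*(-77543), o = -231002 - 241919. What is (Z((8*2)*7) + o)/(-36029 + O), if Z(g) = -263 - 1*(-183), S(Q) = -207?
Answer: -157667/13769 ≈ -11.451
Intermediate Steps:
o = -472921
Z(g) = -80 (Z(g) = -263 + 183 = -80)
O = 77336 (O = -207 - 1*(-77543) = -207 + 77543 = 77336)
(Z((8*2)*7) + o)/(-36029 + O) = (-80 - 472921)/(-36029 + 77336) = -473001/41307 = -473001*1/41307 = -157667/13769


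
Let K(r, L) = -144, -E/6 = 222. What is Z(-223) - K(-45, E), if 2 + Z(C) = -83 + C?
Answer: -164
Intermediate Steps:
E = -1332 (E = -6*222 = -1332)
Z(C) = -85 + C (Z(C) = -2 + (-83 + C) = -85 + C)
Z(-223) - K(-45, E) = (-85 - 223) - 1*(-144) = -308 + 144 = -164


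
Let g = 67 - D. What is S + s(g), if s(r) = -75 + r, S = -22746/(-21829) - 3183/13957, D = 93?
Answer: -30523418438/304667353 ≈ -100.19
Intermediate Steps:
g = -26 (g = 67 - 1*93 = 67 - 93 = -26)
S = 247984215/304667353 (S = -22746*(-1/21829) - 3183*1/13957 = 22746/21829 - 3183/13957 = 247984215/304667353 ≈ 0.81395)
S + s(g) = 247984215/304667353 + (-75 - 26) = 247984215/304667353 - 101 = -30523418438/304667353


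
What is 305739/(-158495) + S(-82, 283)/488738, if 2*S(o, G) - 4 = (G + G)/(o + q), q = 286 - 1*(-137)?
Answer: -50954204229587/26414722494710 ≈ -1.9290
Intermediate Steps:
q = 423 (q = 286 + 137 = 423)
S(o, G) = 2 + G/(423 + o) (S(o, G) = 2 + ((G + G)/(o + 423))/2 = 2 + ((2*G)/(423 + o))/2 = 2 + (2*G/(423 + o))/2 = 2 + G/(423 + o))
305739/(-158495) + S(-82, 283)/488738 = 305739/(-158495) + ((846 + 283 + 2*(-82))/(423 - 82))/488738 = 305739*(-1/158495) + ((846 + 283 - 164)/341)*(1/488738) = -305739/158495 + ((1/341)*965)*(1/488738) = -305739/158495 + (965/341)*(1/488738) = -305739/158495 + 965/166659658 = -50954204229587/26414722494710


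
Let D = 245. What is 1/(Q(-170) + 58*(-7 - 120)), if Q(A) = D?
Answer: -1/7121 ≈ -0.00014043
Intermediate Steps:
Q(A) = 245
1/(Q(-170) + 58*(-7 - 120)) = 1/(245 + 58*(-7 - 120)) = 1/(245 + 58*(-127)) = 1/(245 - 7366) = 1/(-7121) = -1/7121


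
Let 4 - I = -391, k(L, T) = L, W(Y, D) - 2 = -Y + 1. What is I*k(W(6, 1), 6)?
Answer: -1185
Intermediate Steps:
W(Y, D) = 3 - Y (W(Y, D) = 2 + (-Y + 1) = 2 + (1 - Y) = 3 - Y)
I = 395 (I = 4 - 1*(-391) = 4 + 391 = 395)
I*k(W(6, 1), 6) = 395*(3 - 1*6) = 395*(3 - 6) = 395*(-3) = -1185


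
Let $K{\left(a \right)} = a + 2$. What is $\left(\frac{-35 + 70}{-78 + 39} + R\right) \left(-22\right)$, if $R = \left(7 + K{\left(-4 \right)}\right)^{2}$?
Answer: $- \frac{20680}{39} \approx -530.26$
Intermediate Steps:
$K{\left(a \right)} = 2 + a$
$R = 25$ ($R = \left(7 + \left(2 - 4\right)\right)^{2} = \left(7 - 2\right)^{2} = 5^{2} = 25$)
$\left(\frac{-35 + 70}{-78 + 39} + R\right) \left(-22\right) = \left(\frac{-35 + 70}{-78 + 39} + 25\right) \left(-22\right) = \left(\frac{35}{-39} + 25\right) \left(-22\right) = \left(35 \left(- \frac{1}{39}\right) + 25\right) \left(-22\right) = \left(- \frac{35}{39} + 25\right) \left(-22\right) = \frac{940}{39} \left(-22\right) = - \frac{20680}{39}$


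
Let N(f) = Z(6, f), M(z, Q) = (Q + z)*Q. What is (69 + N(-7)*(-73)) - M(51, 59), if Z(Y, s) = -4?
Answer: -6129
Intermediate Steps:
M(z, Q) = Q*(Q + z)
N(f) = -4
(69 + N(-7)*(-73)) - M(51, 59) = (69 - 4*(-73)) - 59*(59 + 51) = (69 + 292) - 59*110 = 361 - 1*6490 = 361 - 6490 = -6129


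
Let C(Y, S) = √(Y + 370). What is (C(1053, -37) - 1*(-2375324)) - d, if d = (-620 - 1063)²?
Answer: -457165 + √1423 ≈ -4.5713e+5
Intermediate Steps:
C(Y, S) = √(370 + Y)
d = 2832489 (d = (-1683)² = 2832489)
(C(1053, -37) - 1*(-2375324)) - d = (√(370 + 1053) - 1*(-2375324)) - 1*2832489 = (√1423 + 2375324) - 2832489 = (2375324 + √1423) - 2832489 = -457165 + √1423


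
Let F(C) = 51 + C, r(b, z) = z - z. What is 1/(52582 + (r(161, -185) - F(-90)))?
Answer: 1/52621 ≈ 1.9004e-5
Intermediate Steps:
r(b, z) = 0
1/(52582 + (r(161, -185) - F(-90))) = 1/(52582 + (0 - (51 - 90))) = 1/(52582 + (0 - 1*(-39))) = 1/(52582 + (0 + 39)) = 1/(52582 + 39) = 1/52621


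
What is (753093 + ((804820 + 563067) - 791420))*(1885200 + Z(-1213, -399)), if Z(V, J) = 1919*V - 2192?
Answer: -591307184840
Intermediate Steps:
Z(V, J) = -2192 + 1919*V
(753093 + ((804820 + 563067) - 791420))*(1885200 + Z(-1213, -399)) = (753093 + ((804820 + 563067) - 791420))*(1885200 + (-2192 + 1919*(-1213))) = (753093 + (1367887 - 791420))*(1885200 + (-2192 - 2327747)) = (753093 + 576467)*(1885200 - 2329939) = 1329560*(-444739) = -591307184840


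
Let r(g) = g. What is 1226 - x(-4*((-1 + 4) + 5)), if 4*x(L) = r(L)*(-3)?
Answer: 1202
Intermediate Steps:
x(L) = -3*L/4 (x(L) = (L*(-3))/4 = (-3*L)/4 = -3*L/4)
1226 - x(-4*((-1 + 4) + 5)) = 1226 - (-3)*(-4*((-1 + 4) + 5))/4 = 1226 - (-3)*(-4*(3 + 5))/4 = 1226 - (-3)*(-4*8)/4 = 1226 - (-3)*(-32)/4 = 1226 - 1*24 = 1226 - 24 = 1202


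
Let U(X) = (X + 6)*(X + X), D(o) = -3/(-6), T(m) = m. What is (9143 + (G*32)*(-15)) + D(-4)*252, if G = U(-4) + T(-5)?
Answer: 19349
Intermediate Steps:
D(o) = 1/2 (D(o) = -3*(-1/6) = 1/2)
U(X) = 2*X*(6 + X) (U(X) = (6 + X)*(2*X) = 2*X*(6 + X))
G = -21 (G = 2*(-4)*(6 - 4) - 5 = 2*(-4)*2 - 5 = -16 - 5 = -21)
(9143 + (G*32)*(-15)) + D(-4)*252 = (9143 - 21*32*(-15)) + (1/2)*252 = (9143 - 672*(-15)) + 126 = (9143 + 10080) + 126 = 19223 + 126 = 19349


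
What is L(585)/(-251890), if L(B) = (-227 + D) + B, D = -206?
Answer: -76/125945 ≈ -0.00060344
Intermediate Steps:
L(B) = -433 + B (L(B) = (-227 - 206) + B = -433 + B)
L(585)/(-251890) = (-433 + 585)/(-251890) = 152*(-1/251890) = -76/125945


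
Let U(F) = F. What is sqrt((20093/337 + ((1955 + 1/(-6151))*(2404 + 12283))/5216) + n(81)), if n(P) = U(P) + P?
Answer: 3*sqrt(1162219185471239415806)/1351522324 ≈ 75.673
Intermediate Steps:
n(P) = 2*P (n(P) = P + P = 2*P)
sqrt((20093/337 + ((1955 + 1/(-6151))*(2404 + 12283))/5216) + n(81)) = sqrt((20093/337 + ((1955 + 1/(-6151))*(2404 + 12283))/5216) + 2*81) = sqrt((20093*(1/337) + ((1955 - 1/6151)*14687)*(1/5216)) + 162) = sqrt((20093/337 + ((12025204/6151)*14687)*(1/5216)) + 162) = sqrt((20093/337 + (176614171148/6151)*(1/5216)) + 162) = sqrt((20093/337 + 44153542787/8020904) + 162) = sqrt(15040907943291/2703044648 + 162) = sqrt(15478801176267/2703044648) = 3*sqrt(1162219185471239415806)/1351522324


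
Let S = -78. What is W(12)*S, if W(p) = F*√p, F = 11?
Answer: -1716*√3 ≈ -2972.2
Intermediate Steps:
W(p) = 11*√p
W(12)*S = (11*√12)*(-78) = (11*(2*√3))*(-78) = (22*√3)*(-78) = -1716*√3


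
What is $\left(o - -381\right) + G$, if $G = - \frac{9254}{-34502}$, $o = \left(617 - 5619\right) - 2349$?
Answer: $- \frac{120234843}{17251} \approx -6969.7$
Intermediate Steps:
$o = -7351$ ($o = -5002 - 2349 = -7351$)
$G = \frac{4627}{17251}$ ($G = \left(-9254\right) \left(- \frac{1}{34502}\right) = \frac{4627}{17251} \approx 0.26822$)
$\left(o - -381\right) + G = \left(-7351 - -381\right) + \frac{4627}{17251} = \left(-7351 + \left(390 - 9\right)\right) + \frac{4627}{17251} = \left(-7351 + 381\right) + \frac{4627}{17251} = -6970 + \frac{4627}{17251} = - \frac{120234843}{17251}$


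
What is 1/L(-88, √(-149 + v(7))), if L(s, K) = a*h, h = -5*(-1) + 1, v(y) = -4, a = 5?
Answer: 1/30 ≈ 0.033333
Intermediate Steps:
h = 6 (h = 5 + 1 = 6)
L(s, K) = 30 (L(s, K) = 5*6 = 30)
1/L(-88, √(-149 + v(7))) = 1/30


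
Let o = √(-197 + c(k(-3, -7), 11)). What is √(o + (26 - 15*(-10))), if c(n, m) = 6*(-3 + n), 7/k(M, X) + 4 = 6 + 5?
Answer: √(176 + I*√209) ≈ 13.278 + 0.5444*I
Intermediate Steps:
k(M, X) = 1 (k(M, X) = 7/(-4 + (6 + 5)) = 7/(-4 + 11) = 7/7 = 7*(⅐) = 1)
c(n, m) = -18 + 6*n
o = I*√209 (o = √(-197 + (-18 + 6*1)) = √(-197 + (-18 + 6)) = √(-197 - 12) = √(-209) = I*√209 ≈ 14.457*I)
√(o + (26 - 15*(-10))) = √(I*√209 + (26 - 15*(-10))) = √(I*√209 + (26 + 150)) = √(I*√209 + 176) = √(176 + I*√209)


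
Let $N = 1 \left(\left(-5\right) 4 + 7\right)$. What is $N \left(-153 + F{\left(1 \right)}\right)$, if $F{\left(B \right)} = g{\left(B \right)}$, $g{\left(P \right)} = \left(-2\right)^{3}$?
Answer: $2093$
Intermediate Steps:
$N = -13$ ($N = 1 \left(-20 + 7\right) = 1 \left(-13\right) = -13$)
$g{\left(P \right)} = -8$
$F{\left(B \right)} = -8$
$N \left(-153 + F{\left(1 \right)}\right) = - 13 \left(-153 - 8\right) = \left(-13\right) \left(-161\right) = 2093$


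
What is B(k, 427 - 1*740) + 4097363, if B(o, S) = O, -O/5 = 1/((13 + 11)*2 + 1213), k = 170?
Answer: 5166774738/1261 ≈ 4.0974e+6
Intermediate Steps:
O = -5/1261 (O = -5/((13 + 11)*2 + 1213) = -5/(24*2 + 1213) = -5/(48 + 1213) = -5/1261 ≈ -0.0039651)
B(o, S) = -5/1261
B(k, 427 - 1*740) + 4097363 = -5/1261 + 4097363 = 5166774738/1261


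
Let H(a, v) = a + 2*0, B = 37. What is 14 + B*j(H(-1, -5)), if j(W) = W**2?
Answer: 51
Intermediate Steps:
H(a, v) = a (H(a, v) = a + 0 = a)
14 + B*j(H(-1, -5)) = 14 + 37*(-1)**2 = 14 + 37*1 = 14 + 37 = 51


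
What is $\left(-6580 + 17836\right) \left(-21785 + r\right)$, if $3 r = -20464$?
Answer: $-321992888$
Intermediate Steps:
$r = - \frac{20464}{3}$ ($r = \frac{1}{3} \left(-20464\right) = - \frac{20464}{3} \approx -6821.3$)
$\left(-6580 + 17836\right) \left(-21785 + r\right) = \left(-6580 + 17836\right) \left(-21785 - \frac{20464}{3}\right) = 11256 \left(- \frac{85819}{3}\right) = -321992888$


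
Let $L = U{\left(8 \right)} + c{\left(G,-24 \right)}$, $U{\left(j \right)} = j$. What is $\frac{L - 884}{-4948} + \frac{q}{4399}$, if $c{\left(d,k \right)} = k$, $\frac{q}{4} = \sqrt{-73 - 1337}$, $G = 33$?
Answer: $\frac{225}{1237} + \frac{4 i \sqrt{1410}}{4399} \approx 0.18189 + 0.034144 i$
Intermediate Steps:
$q = 4 i \sqrt{1410}$ ($q = 4 \sqrt{-73 - 1337} = 4 \sqrt{-1410} = 4 i \sqrt{1410} \approx 150.2 i$)
$L = -16$ ($L = 8 - 24 = -16$)
$\frac{L - 884}{-4948} + \frac{q}{4399} = \frac{-16 - 884}{-4948} + \frac{4 i \sqrt{1410}}{4399} = \left(-900\right) \left(- \frac{1}{4948}\right) + 4 i \sqrt{1410} \cdot \frac{1}{4399} = \frac{225}{1237} + \frac{4 i \sqrt{1410}}{4399}$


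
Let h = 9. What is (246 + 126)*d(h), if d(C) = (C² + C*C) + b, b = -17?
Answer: 53940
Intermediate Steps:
d(C) = -17 + 2*C² (d(C) = (C² + C*C) - 17 = (C² + C²) - 17 = 2*C² - 17 = -17 + 2*C²)
(246 + 126)*d(h) = (246 + 126)*(-17 + 2*9²) = 372*(-17 + 2*81) = 372*(-17 + 162) = 372*145 = 53940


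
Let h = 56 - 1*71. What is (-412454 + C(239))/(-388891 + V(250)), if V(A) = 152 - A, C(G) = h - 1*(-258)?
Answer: 412211/388989 ≈ 1.0597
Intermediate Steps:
h = -15 (h = 56 - 71 = -15)
C(G) = 243 (C(G) = -15 - 1*(-258) = -15 + 258 = 243)
(-412454 + C(239))/(-388891 + V(250)) = (-412454 + 243)/(-388891 + (152 - 1*250)) = -412211/(-388891 + (152 - 250)) = -412211/(-388891 - 98) = -412211/(-388989) = -412211*(-1/388989) = 412211/388989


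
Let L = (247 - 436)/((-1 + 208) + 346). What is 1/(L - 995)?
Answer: -79/78632 ≈ -0.0010047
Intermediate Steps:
L = -27/79 (L = -189/(207 + 346) = -189/553 = -189*1/553 = -27/79 ≈ -0.34177)
1/(L - 995) = 1/(-27/79 - 995) = 1/(-78632/79) = -79/78632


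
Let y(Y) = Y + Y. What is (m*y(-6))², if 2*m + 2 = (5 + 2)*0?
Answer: 144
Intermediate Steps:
y(Y) = 2*Y
m = -1 (m = -1 + ((5 + 2)*0)/2 = -1 + (7*0)/2 = -1 + (½)*0 = -1 + 0 = -1)
(m*y(-6))² = (-2*(-6))² = (-1*(-12))² = 12² = 144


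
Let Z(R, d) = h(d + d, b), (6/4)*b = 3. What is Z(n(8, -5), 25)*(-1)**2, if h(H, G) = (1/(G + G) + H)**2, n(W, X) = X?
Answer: 40401/16 ≈ 2525.1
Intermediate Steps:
b = 2 (b = (2/3)*3 = 2)
h(H, G) = (H + 1/(2*G))**2 (h(H, G) = (1/(2*G) + H)**2 = (H + 1/(2*G))**2)
Z(R, d) = (1 + 8*d)**2/16 (Z(R, d) = (1/4)*(1 + 2*2*(d + d))**2/2**2 = (1/4)*(1/4)*(1 + 2*2*(2*d))**2 = (1/4)*(1/4)*(1 + 8*d)**2 = (1 + 8*d)**2/16)
Z(n(8, -5), 25)*(-1)**2 = ((1 + 8*25)**2/16)*(-1)**2 = ((1 + 200)**2/16)*1 = ((1/16)*201**2)*1 = ((1/16)*40401)*1 = (40401/16)*1 = 40401/16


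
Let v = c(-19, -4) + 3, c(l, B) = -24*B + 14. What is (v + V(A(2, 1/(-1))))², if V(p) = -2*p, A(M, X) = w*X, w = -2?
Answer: 11881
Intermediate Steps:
c(l, B) = 14 - 24*B
A(M, X) = -2*X
v = 113 (v = (14 - 24*(-4)) + 3 = (14 + 96) + 3 = 110 + 3 = 113)
(v + V(A(2, 1/(-1))))² = (113 - (-4)/(-1))² = (113 - (-4)*(-1))² = (113 - 2*2)² = (113 - 4)² = 109² = 11881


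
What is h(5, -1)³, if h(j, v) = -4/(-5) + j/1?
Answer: 24389/125 ≈ 195.11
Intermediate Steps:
h(j, v) = ⅘ + j (h(j, v) = -4*(-⅕) + j*1 = ⅘ + j)
h(5, -1)³ = (⅘ + 5)³ = (29/5)³ = 24389/125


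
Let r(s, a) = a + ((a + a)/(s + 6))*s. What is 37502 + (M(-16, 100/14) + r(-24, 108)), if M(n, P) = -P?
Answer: 265236/7 ≈ 37891.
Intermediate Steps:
r(s, a) = a + 2*a*s/(6 + s) (r(s, a) = a + ((2*a)/(6 + s))*s = a + (2*a/(6 + s))*s = a + 2*a*s/(6 + s))
37502 + (M(-16, 100/14) + r(-24, 108)) = 37502 + (-100/14 + 3*108*(2 - 24)/(6 - 24)) = 37502 + (-100/14 + 3*108*(-22)/(-18)) = 37502 + (-1*50/7 + 3*108*(-1/18)*(-22)) = 37502 + (-50/7 + 396) = 37502 + 2722/7 = 265236/7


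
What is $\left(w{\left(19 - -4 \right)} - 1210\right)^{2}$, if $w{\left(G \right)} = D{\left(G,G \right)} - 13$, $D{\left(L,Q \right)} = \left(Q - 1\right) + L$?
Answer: $1387684$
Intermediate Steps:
$D{\left(L,Q \right)} = -1 + L + Q$ ($D{\left(L,Q \right)} = \left(-1 + Q\right) + L = -1 + L + Q$)
$w{\left(G \right)} = -14 + 2 G$ ($w{\left(G \right)} = \left(-1 + G + G\right) - 13 = \left(-1 + 2 G\right) - 13 = -14 + 2 G$)
$\left(w{\left(19 - -4 \right)} - 1210\right)^{2} = \left(\left(-14 + 2 \left(19 - -4\right)\right) - 1210\right)^{2} = \left(\left(-14 + 2 \left(19 + 4\right)\right) - 1210\right)^{2} = \left(\left(-14 + 2 \cdot 23\right) - 1210\right)^{2} = \left(\left(-14 + 46\right) - 1210\right)^{2} = \left(32 - 1210\right)^{2} = \left(-1178\right)^{2} = 1387684$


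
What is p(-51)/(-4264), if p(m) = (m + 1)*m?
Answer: -1275/2132 ≈ -0.59803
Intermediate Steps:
p(m) = m*(1 + m) (p(m) = (1 + m)*m = m*(1 + m))
p(-51)/(-4264) = -51*(1 - 51)/(-4264) = -51*(-50)*(-1/4264) = 2550*(-1/4264) = -1275/2132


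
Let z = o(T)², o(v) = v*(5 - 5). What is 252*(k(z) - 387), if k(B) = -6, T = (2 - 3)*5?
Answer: -99036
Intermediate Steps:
T = -5 (T = -1*5 = -5)
o(v) = 0 (o(v) = v*0 = 0)
z = 0 (z = 0² = 0)
252*(k(z) - 387) = 252*(-6 - 387) = 252*(-393) = -99036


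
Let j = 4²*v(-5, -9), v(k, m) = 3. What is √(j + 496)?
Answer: 4*√34 ≈ 23.324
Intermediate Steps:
j = 48 (j = 4²*3 = 16*3 = 48)
√(j + 496) = √(48 + 496) = √544 = 4*√34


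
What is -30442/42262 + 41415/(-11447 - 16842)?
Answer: -1305727234/597774859 ≈ -2.1843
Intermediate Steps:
-30442/42262 + 41415/(-11447 - 16842) = -30442*1/42262 + 41415/(-28289) = -15221/21131 + 41415*(-1/28289) = -15221/21131 - 41415/28289 = -1305727234/597774859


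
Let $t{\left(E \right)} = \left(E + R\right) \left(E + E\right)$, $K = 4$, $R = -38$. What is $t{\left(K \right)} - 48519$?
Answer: $-48791$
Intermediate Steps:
$t{\left(E \right)} = 2 E \left(-38 + E\right)$ ($t{\left(E \right)} = \left(E - 38\right) \left(E + E\right) = \left(-38 + E\right) 2 E = 2 E \left(-38 + E\right)$)
$t{\left(K \right)} - 48519 = 2 \cdot 4 \left(-38 + 4\right) - 48519 = 2 \cdot 4 \left(-34\right) - 48519 = -272 - 48519 = -48791$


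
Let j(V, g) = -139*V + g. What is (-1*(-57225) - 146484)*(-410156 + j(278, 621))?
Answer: 40003830843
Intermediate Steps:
j(V, g) = g - 139*V
(-1*(-57225) - 146484)*(-410156 + j(278, 621)) = (-1*(-57225) - 146484)*(-410156 + (621 - 139*278)) = (57225 - 146484)*(-410156 + (621 - 38642)) = -89259*(-410156 - 38021) = -89259*(-448177) = 40003830843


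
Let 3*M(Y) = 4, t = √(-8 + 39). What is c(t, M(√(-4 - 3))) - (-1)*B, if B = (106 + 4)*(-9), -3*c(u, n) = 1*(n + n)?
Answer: -8918/9 ≈ -990.89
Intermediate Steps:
t = √31 ≈ 5.5678
M(Y) = 4/3 (M(Y) = (⅓)*4 = 4/3)
c(u, n) = -2*n/3 (c(u, n) = -(n + n)/3 = -2*n/3)
B = -990 (B = 110*(-9) = -990)
c(t, M(√(-4 - 3))) - (-1)*B = -⅔*4/3 - (-1)*(-990) = -8/9 - 1*990 = -8/9 - 990 = -8918/9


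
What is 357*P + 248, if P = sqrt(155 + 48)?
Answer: 248 + 357*sqrt(203) ≈ 5334.5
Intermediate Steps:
P = sqrt(203) ≈ 14.248
357*P + 248 = 357*sqrt(203) + 248 = 248 + 357*sqrt(203)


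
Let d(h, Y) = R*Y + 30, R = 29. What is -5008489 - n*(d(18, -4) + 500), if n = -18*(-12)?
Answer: -5097913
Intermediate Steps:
d(h, Y) = 30 + 29*Y (d(h, Y) = 29*Y + 30 = 30 + 29*Y)
n = 216
-5008489 - n*(d(18, -4) + 500) = -5008489 - 216*((30 + 29*(-4)) + 500) = -5008489 - 216*((30 - 116) + 500) = -5008489 - 216*(-86 + 500) = -5008489 - 216*414 = -5008489 - 1*89424 = -5008489 - 89424 = -5097913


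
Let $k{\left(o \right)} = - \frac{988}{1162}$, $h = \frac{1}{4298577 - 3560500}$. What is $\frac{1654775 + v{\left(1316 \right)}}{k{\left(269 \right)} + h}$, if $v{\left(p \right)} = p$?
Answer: $- \frac{710169475341067}{364609457} \approx -1.9478 \cdot 10^{6}$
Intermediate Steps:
$h = \frac{1}{738077} \approx 1.3549 \cdot 10^{-6}$
$k{\left(o \right)} = - \frac{494}{581}$ ($k{\left(o \right)} = \left(-988\right) \frac{1}{1162} = - \frac{494}{581}$)
$\frac{1654775 + v{\left(1316 \right)}}{k{\left(269 \right)} + h} = \frac{1654775 + 1316}{- \frac{494}{581} + \frac{1}{738077}} = \frac{1656091}{- \frac{364609457}{428822737}} = 1656091 \left(- \frac{428822737}{364609457}\right) = - \frac{710169475341067}{364609457}$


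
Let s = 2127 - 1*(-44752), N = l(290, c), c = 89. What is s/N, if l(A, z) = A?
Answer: 46879/290 ≈ 161.65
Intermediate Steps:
N = 290
s = 46879 (s = 2127 + 44752 = 46879)
s/N = 46879/290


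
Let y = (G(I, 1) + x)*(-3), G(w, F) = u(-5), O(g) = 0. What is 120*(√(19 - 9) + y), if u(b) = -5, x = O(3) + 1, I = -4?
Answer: 1440 + 120*√10 ≈ 1819.5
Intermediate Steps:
x = 1 (x = 0 + 1 = 1)
G(w, F) = -5
y = 12 (y = (-5 + 1)*(-3) = -4*(-3) = 12)
120*(√(19 - 9) + y) = 120*(√(19 - 9) + 12) = 120*(√10 + 12) = 120*(12 + √10) = 1440 + 120*√10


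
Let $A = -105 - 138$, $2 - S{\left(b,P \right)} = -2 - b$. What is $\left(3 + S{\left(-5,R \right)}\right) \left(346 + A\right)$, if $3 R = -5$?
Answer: $206$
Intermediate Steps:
$R = - \frac{5}{3}$ ($R = \frac{1}{3} \left(-5\right) = - \frac{5}{3} \approx -1.6667$)
$S{\left(b,P \right)} = 4 + b$ ($S{\left(b,P \right)} = 2 - \left(-2 - b\right) = 2 + \left(2 + b\right) = 4 + b$)
$A = -243$
$\left(3 + S{\left(-5,R \right)}\right) \left(346 + A\right) = \left(3 + \left(4 - 5\right)\right) \left(346 - 243\right) = \left(3 - 1\right) 103 = 2 \cdot 103 = 206$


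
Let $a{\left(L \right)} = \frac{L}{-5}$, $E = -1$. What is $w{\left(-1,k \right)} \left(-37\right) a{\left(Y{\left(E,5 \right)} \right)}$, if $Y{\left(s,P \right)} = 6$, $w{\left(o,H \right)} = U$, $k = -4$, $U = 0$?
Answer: $0$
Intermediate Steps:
$w{\left(o,H \right)} = 0$
$a{\left(L \right)} = - \frac{L}{5}$ ($a{\left(L \right)} = L \left(- \frac{1}{5}\right) = - \frac{L}{5}$)
$w{\left(-1,k \right)} \left(-37\right) a{\left(Y{\left(E,5 \right)} \right)} = 0 \left(-37\right) \left(\left(- \frac{1}{5}\right) 6\right) = 0 \left(- \frac{6}{5}\right) = 0$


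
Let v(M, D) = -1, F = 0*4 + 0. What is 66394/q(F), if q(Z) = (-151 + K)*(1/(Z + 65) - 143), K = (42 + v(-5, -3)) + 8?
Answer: 2157805/473994 ≈ 4.5524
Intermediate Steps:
F = 0 (F = 0 + 0 = 0)
K = 49 (K = (42 - 1) + 8 = 41 + 8 = 49)
q(Z) = 14586 - 102/(65 + Z) (q(Z) = (-151 + 49)*(1/(Z + 65) - 143) = -102*(1/(65 + Z) - 143) = -102*(-143 + 1/(65 + Z)) = 14586 - 102/(65 + Z))
66394/q(F) = 66394/((102*(9294 + 143*0)/(65 + 0))) = 66394/((102*(9294 + 0)/65)) = 66394/((102*(1/65)*9294)) = 66394/(947988/65) = 66394*(65/947988) = 2157805/473994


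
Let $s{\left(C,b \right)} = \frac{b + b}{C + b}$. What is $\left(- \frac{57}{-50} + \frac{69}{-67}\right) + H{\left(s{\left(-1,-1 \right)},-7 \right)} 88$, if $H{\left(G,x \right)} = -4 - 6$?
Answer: $- \frac{2947631}{3350} \approx -879.89$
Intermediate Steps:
$s{\left(C,b \right)} = \frac{2 b}{C + b}$
$H{\left(G,x \right)} = -10$
$\left(- \frac{57}{-50} + \frac{69}{-67}\right) + H{\left(s{\left(-1,-1 \right)},-7 \right)} 88 = \left(- \frac{57}{-50} + \frac{69}{-67}\right) - 880 = \left(\left(-57\right) \left(- \frac{1}{50}\right) + 69 \left(- \frac{1}{67}\right)\right) - 880 = \left(\frac{57}{50} - \frac{69}{67}\right) - 880 = \frac{369}{3350} - 880 = - \frac{2947631}{3350}$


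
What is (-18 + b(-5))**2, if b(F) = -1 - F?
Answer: 196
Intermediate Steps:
(-18 + b(-5))**2 = (-18 + (-1 - 1*(-5)))**2 = (-18 + (-1 + 5))**2 = (-18 + 4)**2 = (-14)**2 = 196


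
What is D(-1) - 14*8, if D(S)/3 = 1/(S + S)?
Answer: -227/2 ≈ -113.50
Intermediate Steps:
D(S) = 3/(2*S) (D(S) = 3/(S + S) = 3/((2*S)) = 3*(1/(2*S)) = 3/(2*S))
D(-1) - 14*8 = (3/2)/(-1) - 14*8 = (3/2)*(-1) - 112 = -3/2 - 112 = -227/2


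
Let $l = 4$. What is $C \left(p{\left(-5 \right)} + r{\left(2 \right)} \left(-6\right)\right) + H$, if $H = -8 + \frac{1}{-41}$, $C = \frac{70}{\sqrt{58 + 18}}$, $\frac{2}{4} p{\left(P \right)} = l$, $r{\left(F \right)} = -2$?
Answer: $- \frac{329}{41} + \frac{700 \sqrt{19}}{19} \approx 152.57$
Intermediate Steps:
$p{\left(P \right)} = 8$ ($p{\left(P \right)} = 2 \cdot 4 = 8$)
$C = \frac{35 \sqrt{19}}{19}$ ($C = \frac{70}{\sqrt{76}} = \frac{70}{2 \sqrt{19}} = 70 \frac{\sqrt{19}}{38} = \frac{35 \sqrt{19}}{19} \approx 8.0296$)
$H = - \frac{329}{41}$ ($H = -8 - \frac{1}{41} = - \frac{329}{41} \approx -8.0244$)
$C \left(p{\left(-5 \right)} + r{\left(2 \right)} \left(-6\right)\right) + H = \frac{35 \sqrt{19}}{19} \left(8 - -12\right) - \frac{329}{41} = \frac{35 \sqrt{19}}{19} \left(8 + 12\right) - \frac{329}{41} = \frac{35 \sqrt{19}}{19} \cdot 20 - \frac{329}{41} = \frac{700 \sqrt{19}}{19} - \frac{329}{41} = - \frac{329}{41} + \frac{700 \sqrt{19}}{19}$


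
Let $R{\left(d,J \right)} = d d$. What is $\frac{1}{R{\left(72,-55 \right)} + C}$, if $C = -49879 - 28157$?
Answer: $- \frac{1}{72852} \approx -1.3726 \cdot 10^{-5}$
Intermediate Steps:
$R{\left(d,J \right)} = d^{2}$
$C = -78036$
$\frac{1}{R{\left(72,-55 \right)} + C} = \frac{1}{72^{2} - 78036} = \frac{1}{5184 - 78036} = \frac{1}{-72852} = - \frac{1}{72852}$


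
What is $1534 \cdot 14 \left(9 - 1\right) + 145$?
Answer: $171953$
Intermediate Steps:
$1534 \cdot 14 \left(9 - 1\right) + 145 = 1534 \cdot 14 \cdot 8 + 145 = 1534 \cdot 112 + 145 = 171808 + 145 = 171953$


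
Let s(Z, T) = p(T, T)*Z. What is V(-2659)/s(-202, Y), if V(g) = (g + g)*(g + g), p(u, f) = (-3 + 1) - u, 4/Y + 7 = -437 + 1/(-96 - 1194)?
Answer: 4049581215841/57588281 ≈ 70320.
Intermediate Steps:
Y = -5160/572761 (Y = 4/(-7 + (-437 + 1/(-96 - 1194))) = 4/(-7 + (-437 + 1/(-1290))) = 4/(-7 + (-437 - 1/1290)) = 4/(-7 - 563731/1290) = 4/(-572761/1290) = 4*(-1290/572761) = -5160/572761 ≈ -0.0090090)
p(u, f) = -2 - u
V(g) = 4*g**2 (V(g) = (2*g)*(2*g) = 4*g**2)
s(Z, T) = Z*(-2 - T) (s(Z, T) = (-2 - T)*Z = Z*(-2 - T))
V(-2659)/s(-202, Y) = (4*(-2659)**2)/((-1*(-202)*(2 - 5160/572761))) = (4*7070281)/((-1*(-202)*1140362/572761)) = 28281124/(230353124/572761) = 28281124*(572761/230353124) = 4049581215841/57588281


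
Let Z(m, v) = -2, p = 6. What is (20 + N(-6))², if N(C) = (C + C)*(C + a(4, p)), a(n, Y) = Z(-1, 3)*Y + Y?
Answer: 26896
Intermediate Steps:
a(n, Y) = -Y (a(n, Y) = -2*Y + Y = -Y)
N(C) = 2*C*(-6 + C) (N(C) = (C + C)*(C - 1*6) = (2*C)*(C - 6) = (2*C)*(-6 + C) = 2*C*(-6 + C))
(20 + N(-6))² = (20 + 2*(-6)*(-6 - 6))² = (20 + 2*(-6)*(-12))² = (20 + 144)² = 164² = 26896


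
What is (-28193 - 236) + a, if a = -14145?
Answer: -42574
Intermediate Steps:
(-28193 - 236) + a = (-28193 - 236) - 14145 = -28429 - 14145 = -42574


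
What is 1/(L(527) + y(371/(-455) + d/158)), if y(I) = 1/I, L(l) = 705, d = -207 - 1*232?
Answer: 36909/26010575 ≈ 0.0014190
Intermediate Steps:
d = -439 (d = -207 - 232 = -439)
1/(L(527) + y(371/(-455) + d/158)) = 1/(705 + 1/(371/(-455) - 439/158)) = 1/(705 + 1/(371*(-1/455) - 439*1/158)) = 1/(705 + 1/(-53/65 - 439/158)) = 1/(705 + 1/(-36909/10270)) = 1/(705 - 10270/36909) = 1/(26010575/36909) = 36909/26010575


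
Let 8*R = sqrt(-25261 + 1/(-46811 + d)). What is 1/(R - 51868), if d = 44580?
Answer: -1851480128/96032585368427 - 4*I*sqrt(31433279613)/96032585368427 ≈ -1.928e-5 - 7.3848e-9*I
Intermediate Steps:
R = I*sqrt(31433279613)/8924 (R = sqrt(-25261 + 1/(-46811 + 44580))/8 = sqrt(-25261 + 1/(-2231))/8 = sqrt(-25261 - 1/2231)/8 = sqrt(-56357292/2231)/8 = (2*I*sqrt(31433279613)/2231)/8 = I*sqrt(31433279613)/8924 ≈ 19.867*I)
1/(R - 51868) = 1/(I*sqrt(31433279613)/8924 - 51868) = 1/(-51868 + I*sqrt(31433279613)/8924)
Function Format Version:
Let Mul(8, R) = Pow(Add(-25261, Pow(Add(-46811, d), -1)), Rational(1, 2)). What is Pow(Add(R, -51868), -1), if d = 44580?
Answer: Add(Rational(-1851480128, 96032585368427), Mul(Rational(-4, 96032585368427), I, Pow(31433279613, Rational(1, 2)))) ≈ Add(-1.9280e-5, Mul(-7.3848e-9, I))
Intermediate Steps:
R = Mul(Rational(1, 8924), I, Pow(31433279613, Rational(1, 2))) (R = Mul(Rational(1, 8), Pow(Add(-25261, Pow(Add(-46811, 44580), -1)), Rational(1, 2))) = Mul(Rational(1, 8), Pow(Add(-25261, Pow(-2231, -1)), Rational(1, 2))) = Mul(Rational(1, 8), Pow(Add(-25261, Rational(-1, 2231)), Rational(1, 2))) = Mul(Rational(1, 8), Pow(Rational(-56357292, 2231), Rational(1, 2))) = Mul(Rational(1, 8), Mul(Rational(2, 2231), I, Pow(31433279613, Rational(1, 2)))) = Mul(Rational(1, 8924), I, Pow(31433279613, Rational(1, 2))) ≈ Mul(19.867, I))
Pow(Add(R, -51868), -1) = Pow(Add(Mul(Rational(1, 8924), I, Pow(31433279613, Rational(1, 2))), -51868), -1) = Pow(Add(-51868, Mul(Rational(1, 8924), I, Pow(31433279613, Rational(1, 2)))), -1)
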